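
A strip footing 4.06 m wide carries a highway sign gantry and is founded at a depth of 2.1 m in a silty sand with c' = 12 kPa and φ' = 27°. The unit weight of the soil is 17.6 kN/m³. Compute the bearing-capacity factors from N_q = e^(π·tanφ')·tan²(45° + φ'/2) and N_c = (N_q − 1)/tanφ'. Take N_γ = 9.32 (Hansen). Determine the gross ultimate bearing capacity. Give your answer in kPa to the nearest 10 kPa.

q_ult ≈ 1110 kPa

tan27° = 0.5095, so N_q = e^(π×0.5095)·tan²(58.5°) = 4.957 × 2.663 = 13.2.
N_c = (13.2 − 1)/tan27° = 23.94.
q = γ·D_f = 17.6 × 2.1 = 36.96 kPa.
c·N_c = 12 × 23.942 = 287.31 kPa
q·N_q = 36.96 × 13.199 = 487.84 kPa
0.5·γ·B·N_γ = 0.5 × 17.6 × 4.06 × 9.32 = 332.98 kPa
q_ult = 287.31 + 487.84 + 332.98 = 1108.1 kPa.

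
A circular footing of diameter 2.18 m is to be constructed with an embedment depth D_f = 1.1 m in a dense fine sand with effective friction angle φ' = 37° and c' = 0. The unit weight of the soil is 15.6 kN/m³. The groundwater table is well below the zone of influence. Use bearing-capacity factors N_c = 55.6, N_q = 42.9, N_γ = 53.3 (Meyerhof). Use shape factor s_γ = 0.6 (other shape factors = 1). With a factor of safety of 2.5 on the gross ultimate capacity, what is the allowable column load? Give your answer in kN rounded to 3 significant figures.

Effective surcharge at the founding depth q = γ·D_f = 15.6 × 1.1 = 17.16 kPa.
q_ult = q·N_q + 0.5·γ·B·N_γ·s_γ
     = 17.16 × 42.9 + 0.5 × 15.6 × 2.18 × 53.3 × 0.6
     = 736.16 + 543.79 = 1280 kPa.
Gross allowable pressure q_all = 1280 / 2.5 = 511.98 kPa.
Footing area = 3.7325 m², so allowable column load = 511.98 × 3.7325 = 1911 kN.

P_all ≈ 1910 kN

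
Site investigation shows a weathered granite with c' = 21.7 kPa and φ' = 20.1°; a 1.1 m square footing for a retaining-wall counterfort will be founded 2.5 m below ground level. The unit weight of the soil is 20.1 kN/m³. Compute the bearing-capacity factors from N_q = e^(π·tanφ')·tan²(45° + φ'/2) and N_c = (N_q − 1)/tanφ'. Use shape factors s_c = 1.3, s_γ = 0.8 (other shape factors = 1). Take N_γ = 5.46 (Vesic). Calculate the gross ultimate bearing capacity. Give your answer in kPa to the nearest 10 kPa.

tan20.1° = 0.3659, so N_q = e^(π×0.3659)·tan²(55.05°) = 3.157 × 2.047 = 6.46.
N_c = (6.46 − 1)/tan20.1° = 14.93.
q = γ·D_f = 20.1 × 2.5 = 50.25 kPa.
c·N_c·s_c = 21.7 × 14.929 × 1.3 = 421.15 kPa
q·N_q = 50.25 × 6.4633 = 324.78 kPa
0.5·γ·B·N_γ·s_γ = 0.5 × 20.1 × 1.1 × 5.46 × 0.8 = 48.288 kPa
q_ult = 421.15 + 324.78 + 48.288 = 794.21 kPa.

q_ult ≈ 790 kPa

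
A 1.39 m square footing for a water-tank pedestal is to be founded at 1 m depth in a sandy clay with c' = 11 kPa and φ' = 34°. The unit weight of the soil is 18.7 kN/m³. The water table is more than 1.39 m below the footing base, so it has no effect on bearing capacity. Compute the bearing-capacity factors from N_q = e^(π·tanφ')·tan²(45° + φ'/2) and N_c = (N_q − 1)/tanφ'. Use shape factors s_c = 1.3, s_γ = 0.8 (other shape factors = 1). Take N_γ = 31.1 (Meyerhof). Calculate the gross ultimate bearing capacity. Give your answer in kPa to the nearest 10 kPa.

q_ult ≈ 1480 kPa

tan34° = 0.6745, so N_q = e^(π×0.6745)·tan²(62°) = 8.323 × 3.537 = 29.44.
N_c = (29.44 − 1)/tan34° = 42.16.
Effective surcharge at the founding depth q = γ·D_f = 18.7 × 1 = 18.7 kPa.
q_ult = c·N_c·s_c + q·N_q + 0.5·γ·B·N_γ·s_γ
     = 11 × 42.164 × 1.3 + 18.7 × 29.44 + 0.5 × 18.7 × 1.39 × 31.1 × 0.8
     = 602.94 + 550.52 + 323.35 = 1476.8 kPa.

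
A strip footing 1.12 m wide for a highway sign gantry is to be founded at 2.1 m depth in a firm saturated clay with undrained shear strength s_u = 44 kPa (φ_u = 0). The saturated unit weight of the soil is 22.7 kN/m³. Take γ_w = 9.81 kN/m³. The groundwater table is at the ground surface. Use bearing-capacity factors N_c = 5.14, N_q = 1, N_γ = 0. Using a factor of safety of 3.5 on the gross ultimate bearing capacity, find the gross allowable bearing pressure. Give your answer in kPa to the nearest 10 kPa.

q_all ≈ 70 kPa

With the water table at the surface the whole profile is submerged: γ' = 22.7 − 9.81 = 12.89 kN/m³, so q = γ'·D_f = 27.069 kPa.
q_ult = c·N_c + q·N_q
     = 44 × 5.14 + 27.069 × 1
     = 226.16 + 27.069 = 253.23 kPa.
q_all = 253.23 / 3.5 = 72.351 kPa.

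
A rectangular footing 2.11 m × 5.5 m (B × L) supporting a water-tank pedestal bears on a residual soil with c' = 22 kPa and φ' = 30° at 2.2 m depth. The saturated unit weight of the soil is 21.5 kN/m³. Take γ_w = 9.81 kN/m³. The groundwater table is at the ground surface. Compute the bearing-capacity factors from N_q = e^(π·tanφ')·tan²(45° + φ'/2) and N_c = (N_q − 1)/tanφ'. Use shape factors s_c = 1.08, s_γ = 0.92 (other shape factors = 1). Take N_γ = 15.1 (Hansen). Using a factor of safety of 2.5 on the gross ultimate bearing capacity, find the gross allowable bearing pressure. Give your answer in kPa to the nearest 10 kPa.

N_q = e^(π·tan30°)·tan²(60°) = 18.4; N_c = (N_q − 1)/tanφ' = 30.14.
With the water table at the surface the whole profile is submerged: γ' = 21.5 − 9.81 = 11.69 kN/m³, so q = γ'·D_f = 25.718 kPa; the same γ' applies in the ½γBN_γ term.
q_ult = c·N_c·s_c + q·N_q + 0.5·γ·B·N_γ·s_γ
     = 22 × 30.14 × 1.08 + 25.718 × 18.401 + 0.5 × 11.69 × 2.11 × 15.1 × 0.92
     = 716.12 + 473.24 + 171.33 = 1360.7 kPa.
q_all = 1360.7 / 2.5 = 544.27 kPa.

q_all ≈ 540 kPa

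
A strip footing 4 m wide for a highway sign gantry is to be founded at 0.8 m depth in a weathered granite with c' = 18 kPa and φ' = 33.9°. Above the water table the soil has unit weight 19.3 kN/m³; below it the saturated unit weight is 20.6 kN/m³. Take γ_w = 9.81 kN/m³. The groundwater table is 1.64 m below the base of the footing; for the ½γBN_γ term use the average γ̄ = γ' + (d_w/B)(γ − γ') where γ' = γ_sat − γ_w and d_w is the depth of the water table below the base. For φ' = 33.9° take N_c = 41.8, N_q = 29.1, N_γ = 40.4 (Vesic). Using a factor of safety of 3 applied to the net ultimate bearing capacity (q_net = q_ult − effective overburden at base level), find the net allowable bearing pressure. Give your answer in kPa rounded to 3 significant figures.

Effective surcharge at the founding depth q = γ·D_f = 19.3 × 0.8 = 15.44 kPa.
With d_w = 1.64 m < B, γ̄ = 10.79 + (1.64/4) × (19.3 − 10.79) = 14.279 kN/m³.
q_ult = c·N_c + q·N_q + 0.5·γ·B·N_γ
     = 18 × 41.8 + 15.44 × 29.1 + 0.5 × 14.279 × 4 × 40.4
     = 752.4 + 449.3 + 1153.8 = 2355.5 kPa.
Net ultimate: q_net = 2355.5 − 15.44 = 2340 kPa.
q_all(net) = 2340 / 3 = 780.01 kPa.

q_all(net) ≈ 780 kPa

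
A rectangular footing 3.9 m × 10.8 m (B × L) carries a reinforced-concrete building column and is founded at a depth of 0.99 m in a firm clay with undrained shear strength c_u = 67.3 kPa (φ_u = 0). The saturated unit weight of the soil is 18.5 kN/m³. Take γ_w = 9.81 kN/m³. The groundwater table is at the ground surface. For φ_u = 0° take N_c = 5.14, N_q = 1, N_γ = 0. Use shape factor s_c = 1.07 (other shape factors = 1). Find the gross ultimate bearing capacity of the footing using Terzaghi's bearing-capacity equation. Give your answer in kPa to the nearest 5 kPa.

q_ult ≈ 380 kPa

With the water table at the surface the whole profile is submerged: γ' = 18.5 − 9.81 = 8.69 kN/m³, so q = γ'·D_f = 8.6031 kPa.
q_ult = c·N_c·s_c + q·N_q
     = 67.3 × 5.14 × 1.07 + 8.6031 × 1
     = 370.14 + 8.6031 = 378.74 kPa.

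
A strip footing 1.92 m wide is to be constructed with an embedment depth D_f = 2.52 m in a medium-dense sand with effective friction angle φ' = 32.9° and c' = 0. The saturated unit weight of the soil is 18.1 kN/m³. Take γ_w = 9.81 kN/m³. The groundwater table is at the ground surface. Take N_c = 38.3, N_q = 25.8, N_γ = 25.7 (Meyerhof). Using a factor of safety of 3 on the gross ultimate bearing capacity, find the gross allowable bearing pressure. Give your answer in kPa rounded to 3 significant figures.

γ' = 18.1 − 9.81 = 8.29 kN/m³ (submerged throughout). q = 8.29 × 2.52 = 20.891 kPa; the same γ' applies in the ½γBN_γ term.
q·N_q = 20.891 × 25.8 = 538.98 kPa
0.5·γ·B·N_γ = 0.5 × 8.29 × 1.92 × 25.7 = 204.53 kPa
q_ult = 538.98 + 204.53 = 743.51 kPa.
q_all = 743.51 / 3 = 247.84 kPa.

q_all ≈ 248 kPa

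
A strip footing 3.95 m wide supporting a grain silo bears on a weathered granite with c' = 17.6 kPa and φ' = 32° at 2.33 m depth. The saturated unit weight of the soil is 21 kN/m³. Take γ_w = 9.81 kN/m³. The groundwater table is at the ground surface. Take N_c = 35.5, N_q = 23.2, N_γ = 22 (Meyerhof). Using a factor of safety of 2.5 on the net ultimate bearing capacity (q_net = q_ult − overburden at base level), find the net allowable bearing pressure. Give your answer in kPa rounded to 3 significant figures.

Water table at ground surface, so effective unit weight γ' = 21 − 9.81 = 11.19 kN/m³ is used throughout; overburden q = 11.19 × 2.33 = 26.073 kPa; the same γ' applies in the ½γBN_γ term.
Cohesion term c·N_c = 17.6 × 35.5 = 624.8 kPa; surcharge term q·N_q = 26.073 × 23.2 = 604.89 kPa; self-weight term 0.5·γ·B·N_γ = 0.5 × 11.19 × 3.95 × 22 = 486.21 kPa.
q_ult = 624.8 + 604.89 + 486.21 = 1715.9 kPa.
q_net = 1715.9 − 26.073 = 1689.8 kPa.
q_all(net) = 1689.8 / 2.5 = 675.93 kPa.

q_all(net) ≈ 676 kPa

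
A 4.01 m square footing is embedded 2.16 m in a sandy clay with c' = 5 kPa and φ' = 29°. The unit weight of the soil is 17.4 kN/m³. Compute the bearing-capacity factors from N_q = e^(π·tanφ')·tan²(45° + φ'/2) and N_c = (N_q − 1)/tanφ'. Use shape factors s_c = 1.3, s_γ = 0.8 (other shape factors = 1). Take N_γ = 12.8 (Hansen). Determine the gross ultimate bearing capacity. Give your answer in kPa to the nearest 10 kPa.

q_ult ≈ 1160 kPa

tan29° = 0.5543, so N_q = e^(π×0.5543)·tan²(59.5°) = 5.705 × 2.882 = 16.44.
N_c = (16.44 − 1)/tan29° = 27.86.
q = γ·D_f = 17.4 × 2.16 = 37.584 kPa.
c·N_c·s_c = 5 × 27.86 × 1.3 = 181.09 kPa
q·N_q = 37.584 × 16.443 = 618.01 kPa
0.5·γ·B·N_γ·s_γ = 0.5 × 17.4 × 4.01 × 12.8 × 0.8 = 357.24 kPa
q_ult = 181.09 + 618.01 + 357.24 = 1156.3 kPa.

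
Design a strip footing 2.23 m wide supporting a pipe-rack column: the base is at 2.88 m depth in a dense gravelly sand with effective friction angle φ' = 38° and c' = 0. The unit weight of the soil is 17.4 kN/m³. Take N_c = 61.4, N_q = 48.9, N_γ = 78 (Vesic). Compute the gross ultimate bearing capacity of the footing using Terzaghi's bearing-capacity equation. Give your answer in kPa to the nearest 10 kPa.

q = γ·D_f = 17.4 × 2.88 = 50.112 kPa.
q·N_q = 50.112 × 48.9 = 2450.5 kPa
0.5·γ·B·N_γ = 0.5 × 17.4 × 2.23 × 78 = 1513.3 kPa
q_ult = 2450.5 + 1513.3 = 3963.8 kPa.

q_ult ≈ 3960 kPa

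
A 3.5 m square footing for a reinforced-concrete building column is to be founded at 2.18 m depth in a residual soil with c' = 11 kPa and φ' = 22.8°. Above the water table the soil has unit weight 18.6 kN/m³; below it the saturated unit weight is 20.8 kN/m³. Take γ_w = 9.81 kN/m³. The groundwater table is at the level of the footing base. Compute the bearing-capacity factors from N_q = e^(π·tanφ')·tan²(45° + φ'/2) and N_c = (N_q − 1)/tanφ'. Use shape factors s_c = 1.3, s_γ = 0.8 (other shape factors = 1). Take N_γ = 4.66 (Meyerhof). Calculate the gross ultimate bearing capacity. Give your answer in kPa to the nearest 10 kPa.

tan22.8° = 0.4204, so N_q = e^(π×0.4204)·tan²(56.4°) = 3.746 × 2.265 = 8.49.
N_c = (8.49 − 1)/tan22.8° = 17.81.
Effective surcharge at the founding depth q = γ·D_f = 18.6 × 2.18 = 40.548 kPa.
The water table coincides with the base, so in the self-weight term γ → γ' = 10.99 kN/m³.
q_ult = c·N_c·s_c + q·N_q + 0.5·γ·B·N_γ·s_γ
     = 11 × 17.807 × 1.3 + 40.548 × 8.4854 + 0.5 × 10.99 × 3.5 × 4.66 × 0.8
     = 254.64 + 344.07 + 71.699 = 670.41 kPa.

q_ult ≈ 670 kPa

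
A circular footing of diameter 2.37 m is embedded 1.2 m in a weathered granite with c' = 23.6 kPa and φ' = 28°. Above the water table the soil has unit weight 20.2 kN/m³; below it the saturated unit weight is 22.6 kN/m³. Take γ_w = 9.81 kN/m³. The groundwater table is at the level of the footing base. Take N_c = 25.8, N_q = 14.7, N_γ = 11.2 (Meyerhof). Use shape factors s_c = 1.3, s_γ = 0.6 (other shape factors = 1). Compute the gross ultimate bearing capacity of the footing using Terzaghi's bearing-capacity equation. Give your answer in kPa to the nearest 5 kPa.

Overburden at base level: q = 20.2 × 1.2 = 24.24 kPa.
Below the base the soil is submerged, so the ½γBN_γ term uses γ' = 22.6 − 9.81 = 12.79 kN/m³.
Cohesion term c·N_c·s_c = 23.6 × 25.8 × 1.3 = 791.54 kPa; surcharge term q·N_q = 24.24 × 14.7 = 356.33 kPa; self-weight term 0.5·γ·B·N_γ·s_γ = 0.5 × 12.79 × 2.37 × 11.2 × 0.6 = 101.85 kPa.
q_ult = 791.54 + 356.33 + 101.85 = 1249.7 kPa.

q_ult ≈ 1250 kPa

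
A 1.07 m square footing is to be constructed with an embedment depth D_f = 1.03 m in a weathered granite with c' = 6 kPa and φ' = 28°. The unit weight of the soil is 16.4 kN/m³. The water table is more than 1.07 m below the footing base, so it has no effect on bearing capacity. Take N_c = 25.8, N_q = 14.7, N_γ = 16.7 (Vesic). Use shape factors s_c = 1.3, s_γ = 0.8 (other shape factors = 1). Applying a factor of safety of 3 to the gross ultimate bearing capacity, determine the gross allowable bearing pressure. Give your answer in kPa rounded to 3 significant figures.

Effective surcharge at the founding depth q = γ·D_f = 16.4 × 1.03 = 16.892 kPa.
q_ult = c·N_c·s_c + q·N_q + 0.5·γ·B·N_γ·s_γ
     = 6 × 25.8 × 1.3 + 16.892 × 14.7 + 0.5 × 16.4 × 1.07 × 16.7 × 0.8
     = 201.24 + 248.31 + 117.22 = 566.77 kPa.
q_all = q_ult / FS = 566.77 / 3 = 188.92 kPa.

q_all ≈ 189 kPa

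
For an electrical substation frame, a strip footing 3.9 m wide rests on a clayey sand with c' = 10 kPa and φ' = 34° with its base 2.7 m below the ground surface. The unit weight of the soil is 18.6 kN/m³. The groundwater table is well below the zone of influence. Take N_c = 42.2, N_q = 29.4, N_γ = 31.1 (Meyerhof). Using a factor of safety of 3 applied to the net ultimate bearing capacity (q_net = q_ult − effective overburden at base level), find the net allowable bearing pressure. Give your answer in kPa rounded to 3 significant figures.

q = γ·D_f = 18.6 × 2.7 = 50.22 kPa.
c·N_c = 10 × 42.2 = 422 kPa
q·N_q = 50.22 × 29.4 = 1476.5 kPa
0.5·γ·B·N_γ = 0.5 × 18.6 × 3.9 × 31.1 = 1128 kPa
q_ult = 422 + 1476.5 + 1128 = 3026.5 kPa.
Net ultimate: q_net = 3026.5 − 50.22 = 2976.2 kPa.
q_all(net) = 2976.2 / 3 = 992.08 kPa.

q_all(net) ≈ 992 kPa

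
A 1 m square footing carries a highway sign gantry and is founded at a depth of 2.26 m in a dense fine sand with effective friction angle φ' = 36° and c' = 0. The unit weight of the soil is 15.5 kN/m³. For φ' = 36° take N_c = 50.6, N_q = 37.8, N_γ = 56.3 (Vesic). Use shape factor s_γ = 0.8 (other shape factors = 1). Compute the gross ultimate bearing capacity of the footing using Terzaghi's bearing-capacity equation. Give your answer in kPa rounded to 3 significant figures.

q_ult ≈ 1670 kPa

q = γ·D_f = 15.5 × 2.26 = 35.03 kPa.
q·N_q = 35.03 × 37.8 = 1324.1 kPa
0.5·γ·B·N_γ·s_γ = 0.5 × 15.5 × 1 × 56.3 × 0.8 = 349.06 kPa
q_ult = 1324.1 + 349.06 = 1673.2 kPa.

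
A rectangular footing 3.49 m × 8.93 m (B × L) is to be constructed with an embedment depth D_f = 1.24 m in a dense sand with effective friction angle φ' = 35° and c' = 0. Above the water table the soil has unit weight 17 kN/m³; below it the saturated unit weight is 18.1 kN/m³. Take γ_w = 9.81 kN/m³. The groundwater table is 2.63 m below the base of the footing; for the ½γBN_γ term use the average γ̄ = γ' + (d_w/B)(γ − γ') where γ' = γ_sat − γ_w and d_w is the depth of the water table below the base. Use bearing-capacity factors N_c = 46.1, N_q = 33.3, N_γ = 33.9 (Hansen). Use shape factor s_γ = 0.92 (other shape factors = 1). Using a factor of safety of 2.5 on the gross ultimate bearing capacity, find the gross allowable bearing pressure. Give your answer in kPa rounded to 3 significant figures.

q = γ·D_f = 17 × 1.24 = 21.08 kPa.
γ' = 8.29 kN/m³; averaging over the depth B below the base, γ̄ = γ' + (d_w/B)(γ − γ') = 14.854 kN/m³.
q·N_q = 21.08 × 33.3 = 701.96 kPa
0.5·γ·B·N_γ·s_γ = 0.5 × 14.854 × 3.49 × 33.9 × 0.92 = 808.38 kPa
q_ult = 701.96 + 808.38 = 1510.3 kPa.
q_all = 1510.3 / 2.5 = 604.14 kPa.

q_all ≈ 604 kPa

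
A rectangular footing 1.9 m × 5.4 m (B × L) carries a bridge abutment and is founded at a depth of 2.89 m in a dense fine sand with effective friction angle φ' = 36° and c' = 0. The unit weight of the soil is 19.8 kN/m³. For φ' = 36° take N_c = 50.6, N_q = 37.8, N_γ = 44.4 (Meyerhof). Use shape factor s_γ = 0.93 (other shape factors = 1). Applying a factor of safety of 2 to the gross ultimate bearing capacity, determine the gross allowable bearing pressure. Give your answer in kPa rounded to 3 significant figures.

Overburden at base level: q = 19.8 × 2.89 = 57.222 kPa.
Surcharge term q·N_q = 57.222 × 37.8 = 2163 kPa; self-weight term 0.5·γ·B·N_γ·s_γ = 0.5 × 19.8 × 1.9 × 44.4 × 0.93 = 776.7 kPa.
q_ult = 2163 + 776.7 = 2939.7 kPa.
q_all = q_ult / FS = 2939.7 / 2 = 1469.8 kPa.

q_all ≈ 1470 kPa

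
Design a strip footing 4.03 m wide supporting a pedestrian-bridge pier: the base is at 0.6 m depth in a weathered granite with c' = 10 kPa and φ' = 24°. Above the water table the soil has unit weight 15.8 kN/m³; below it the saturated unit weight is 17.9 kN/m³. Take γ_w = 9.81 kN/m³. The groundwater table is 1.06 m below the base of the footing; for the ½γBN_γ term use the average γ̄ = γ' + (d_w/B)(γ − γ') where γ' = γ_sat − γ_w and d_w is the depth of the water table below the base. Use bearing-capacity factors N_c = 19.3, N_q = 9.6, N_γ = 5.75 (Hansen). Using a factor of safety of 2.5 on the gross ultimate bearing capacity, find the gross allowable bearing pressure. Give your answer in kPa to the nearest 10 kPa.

q = γ·D_f = 15.8 × 0.6 = 9.48 kPa.
γ' = 8.09 kN/m³; averaging over the depth B below the base, γ̄ = γ' + (d_w/B)(γ − γ') = 10.118 kN/m³.
c·N_c = 10 × 19.3 = 193 kPa
q·N_q = 9.48 × 9.6 = 91.008 kPa
0.5·γ·B·N_γ = 0.5 × 10.118 × 4.03 × 5.75 = 117.23 kPa
q_ult = 193 + 91.008 + 117.23 = 401.24 kPa.
q_all = 401.24 / 2.5 = 160.49 kPa.

q_all ≈ 160 kPa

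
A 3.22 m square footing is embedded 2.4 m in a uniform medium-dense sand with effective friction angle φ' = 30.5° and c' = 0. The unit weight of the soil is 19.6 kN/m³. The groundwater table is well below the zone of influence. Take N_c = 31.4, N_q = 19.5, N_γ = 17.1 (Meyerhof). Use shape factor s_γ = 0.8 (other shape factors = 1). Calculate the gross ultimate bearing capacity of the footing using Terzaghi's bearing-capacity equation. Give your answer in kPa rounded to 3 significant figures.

Effective surcharge at the founding depth q = γ·D_f = 19.6 × 2.4 = 47.04 kPa.
q_ult = q·N_q + 0.5·γ·B·N_γ·s_γ
     = 47.04 × 19.5 + 0.5 × 19.6 × 3.22 × 17.1 × 0.8
     = 917.28 + 431.69 = 1349 kPa.

q_ult ≈ 1350 kPa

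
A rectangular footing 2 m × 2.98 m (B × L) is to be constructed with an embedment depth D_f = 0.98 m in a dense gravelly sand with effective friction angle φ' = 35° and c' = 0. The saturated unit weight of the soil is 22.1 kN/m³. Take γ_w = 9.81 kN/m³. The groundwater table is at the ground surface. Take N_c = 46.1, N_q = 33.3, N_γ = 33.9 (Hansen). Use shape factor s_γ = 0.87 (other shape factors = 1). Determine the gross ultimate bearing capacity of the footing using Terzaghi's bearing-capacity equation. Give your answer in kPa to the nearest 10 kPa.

Water table at ground surface, so effective unit weight γ' = 22.1 − 9.81 = 12.29 kN/m³ is used throughout; overburden q = 12.29 × 0.98 = 12.044 kPa; the same γ' applies in the ½γBN_γ term.
Surcharge term q·N_q = 12.044 × 33.3 = 401.07 kPa; self-weight term 0.5·γ·B·N_γ·s_γ = 0.5 × 12.29 × 2 × 33.9 × 0.87 = 362.47 kPa.
q_ult = 401.07 + 362.47 = 763.54 kPa.

q_ult ≈ 760 kPa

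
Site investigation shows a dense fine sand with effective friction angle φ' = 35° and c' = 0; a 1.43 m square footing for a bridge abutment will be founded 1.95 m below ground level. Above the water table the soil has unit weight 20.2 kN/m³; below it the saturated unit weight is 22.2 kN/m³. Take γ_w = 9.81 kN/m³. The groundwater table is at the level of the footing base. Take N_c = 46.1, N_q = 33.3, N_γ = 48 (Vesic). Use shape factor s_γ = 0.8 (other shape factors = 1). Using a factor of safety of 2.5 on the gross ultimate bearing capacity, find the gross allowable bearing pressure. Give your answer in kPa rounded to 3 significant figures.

q = γ·D_f = 20.2 × 1.95 = 39.39 kPa.
For the ½γBN_γ term take γ' = 22.2 − 9.81 = 12.39 kN/m³ (soil below base is submerged).
q·N_q = 39.39 × 33.3 = 1311.7 kPa
0.5·γ·B·N_γ·s_γ = 0.5 × 12.39 × 1.43 × 48 × 0.8 = 340.18 kPa
q_ult = 1311.7 + 340.18 = 1651.9 kPa.
q_all = 1651.9 / 2.5 = 660.75 kPa.

q_all ≈ 661 kPa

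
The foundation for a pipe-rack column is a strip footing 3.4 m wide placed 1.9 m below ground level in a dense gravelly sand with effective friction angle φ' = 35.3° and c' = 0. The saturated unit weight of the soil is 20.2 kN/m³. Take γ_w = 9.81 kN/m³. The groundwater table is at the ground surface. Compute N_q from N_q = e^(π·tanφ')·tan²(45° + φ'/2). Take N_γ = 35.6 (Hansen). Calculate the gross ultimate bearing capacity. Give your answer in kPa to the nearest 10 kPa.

tan35.3° = 0.708, so N_q = e^(π×0.708)·tan²(62.65°) = 9.248 × 3.738 = 34.57.
With the water table at the surface the whole profile is submerged: γ' = 20.2 − 9.81 = 10.39 kN/m³, so q = γ'·D_f = 19.741 kPa; the same γ' applies in the ½γBN_γ term.
q_ult = q·N_q + 0.5·γ·B·N_γ
     = 19.741 × 34.565 + 0.5 × 10.39 × 3.4 × 35.6
     = 682.35 + 628.8 = 1311.2 kPa.

q_ult ≈ 1310 kPa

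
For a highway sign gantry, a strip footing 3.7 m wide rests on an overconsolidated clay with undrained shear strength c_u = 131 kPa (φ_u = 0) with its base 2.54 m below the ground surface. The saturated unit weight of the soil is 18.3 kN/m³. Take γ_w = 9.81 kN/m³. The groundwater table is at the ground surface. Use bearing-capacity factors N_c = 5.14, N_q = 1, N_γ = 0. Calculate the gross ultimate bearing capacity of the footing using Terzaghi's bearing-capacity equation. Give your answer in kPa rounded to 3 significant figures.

q_ult ≈ 695 kPa

Water table at ground surface, so effective unit weight γ' = 18.3 − 9.81 = 8.49 kN/m³ is used throughout; overburden q = 8.49 × 2.54 = 21.565 kPa.
Cohesion term c·N_c = 131 × 5.14 = 673.34 kPa; surcharge term q·N_q = 21.565 × 1 = 21.565 kPa.
q_ult = 673.34 + 21.565 = 694.9 kPa.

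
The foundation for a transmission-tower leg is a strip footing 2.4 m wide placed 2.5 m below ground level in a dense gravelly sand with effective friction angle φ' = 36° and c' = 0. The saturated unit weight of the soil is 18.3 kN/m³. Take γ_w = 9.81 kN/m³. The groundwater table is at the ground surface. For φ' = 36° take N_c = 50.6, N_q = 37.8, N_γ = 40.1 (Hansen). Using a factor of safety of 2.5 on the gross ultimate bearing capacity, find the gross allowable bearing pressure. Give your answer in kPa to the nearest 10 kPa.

With the water table at the surface the whole profile is submerged: γ' = 18.3 − 9.81 = 8.49 kN/m³, so q = γ'·D_f = 21.225 kPa; the same γ' applies in the ½γBN_γ term.
q_ult = q·N_q + 0.5·γ·B·N_γ
     = 21.225 × 37.8 + 0.5 × 8.49 × 2.4 × 40.1
     = 802.3 + 408.54 = 1210.8 kPa.
q_all = 1210.8 / 2.5 = 484.34 kPa.

q_all ≈ 480 kPa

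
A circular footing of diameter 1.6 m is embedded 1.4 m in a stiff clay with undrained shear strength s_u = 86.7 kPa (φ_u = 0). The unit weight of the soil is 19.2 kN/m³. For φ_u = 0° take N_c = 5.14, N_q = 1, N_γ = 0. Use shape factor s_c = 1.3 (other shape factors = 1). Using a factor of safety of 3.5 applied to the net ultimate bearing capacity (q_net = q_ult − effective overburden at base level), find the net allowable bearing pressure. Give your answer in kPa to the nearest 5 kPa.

q_all(net) ≈ 165 kPa

q = γ·D_f = 19.2 × 1.4 = 26.88 kPa.
c·N_c·s_c = 86.7 × 5.14 × 1.3 = 579.33 kPa
q·N_q = 26.88 × 1 = 26.88 kPa
q_ult = 579.33 + 26.88 = 606.21 kPa.
Net ultimate: q_net = 606.21 − 26.88 = 579.33 kPa.
q_all(net) = 579.33 / 3.5 = 165.52 kPa.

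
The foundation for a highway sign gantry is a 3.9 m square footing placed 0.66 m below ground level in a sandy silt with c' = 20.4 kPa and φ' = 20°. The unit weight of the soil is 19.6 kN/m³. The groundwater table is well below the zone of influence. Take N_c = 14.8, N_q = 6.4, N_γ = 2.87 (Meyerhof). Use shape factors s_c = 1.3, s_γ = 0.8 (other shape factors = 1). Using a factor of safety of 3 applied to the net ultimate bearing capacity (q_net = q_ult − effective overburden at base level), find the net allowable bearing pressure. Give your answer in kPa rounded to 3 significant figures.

q_all(net) ≈ 183 kPa

Effective surcharge at the founding depth q = γ·D_f = 19.6 × 0.66 = 12.936 kPa.
q_ult = c·N_c·s_c + q·N_q + 0.5·γ·B·N_γ·s_γ
     = 20.4 × 14.8 × 1.3 + 12.936 × 6.4 + 0.5 × 19.6 × 3.9 × 2.87 × 0.8
     = 392.5 + 82.79 + 87.753 = 563.04 kPa.
Net ultimate: q_net = 563.04 − 12.936 = 550.1 kPa.
q_all(net) = 550.1 / 3 = 183.37 kPa.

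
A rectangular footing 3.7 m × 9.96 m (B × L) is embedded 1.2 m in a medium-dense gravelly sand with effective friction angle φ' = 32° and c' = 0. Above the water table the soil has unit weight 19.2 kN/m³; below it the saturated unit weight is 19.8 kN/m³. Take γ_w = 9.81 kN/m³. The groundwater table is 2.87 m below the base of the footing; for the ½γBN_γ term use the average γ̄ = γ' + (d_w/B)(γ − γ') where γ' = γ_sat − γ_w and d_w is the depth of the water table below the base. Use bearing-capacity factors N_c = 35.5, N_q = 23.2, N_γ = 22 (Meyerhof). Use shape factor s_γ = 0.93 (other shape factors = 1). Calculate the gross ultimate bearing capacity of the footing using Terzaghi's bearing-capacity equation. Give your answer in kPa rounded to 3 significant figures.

q_ult ≈ 1180 kPa

Overburden at base level: q = 19.2 × 1.2 = 23.04 kPa.
The water table is 2.87 m below the base (< B = 3.7 m), so the ½γBN_γ term uses γ̄ = γ' + (d_w/B)(γ − γ') = 9.99 + (2.87/3.7)(19.2 − 9.99) = 17.134 kN/m³.
Surcharge term q·N_q = 23.04 × 23.2 = 534.53 kPa; self-weight term 0.5·γ·B·N_γ·s_γ = 0.5 × 17.134 × 3.7 × 22 × 0.93 = 648.54 kPa.
q_ult = 534.53 + 648.54 = 1183.1 kPa.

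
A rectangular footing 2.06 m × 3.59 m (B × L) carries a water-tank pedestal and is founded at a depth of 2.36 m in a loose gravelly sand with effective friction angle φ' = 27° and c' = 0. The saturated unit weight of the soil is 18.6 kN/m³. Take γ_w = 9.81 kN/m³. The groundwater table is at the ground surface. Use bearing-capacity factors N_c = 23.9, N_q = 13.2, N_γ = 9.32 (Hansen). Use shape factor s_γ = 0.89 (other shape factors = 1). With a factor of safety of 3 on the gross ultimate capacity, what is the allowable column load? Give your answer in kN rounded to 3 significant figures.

γ' = 18.6 − 9.81 = 8.79 kN/m³ (submerged throughout). q = 8.79 × 2.36 = 20.744 kPa; the same γ' applies in the ½γBN_γ term.
q·N_q = 20.744 × 13.2 = 273.83 kPa
0.5·γ·B·N_γ·s_γ = 0.5 × 8.79 × 2.06 × 9.32 × 0.89 = 75.099 kPa
q_ult = 273.83 + 75.099 = 348.92 kPa.
Gross allowable pressure q_all = 348.92 / 3 = 116.31 kPa.
Footing area = 7.3954 m², so allowable column load = 116.31 × 7.3954 = 860.15 kN.

P_all ≈ 860 kN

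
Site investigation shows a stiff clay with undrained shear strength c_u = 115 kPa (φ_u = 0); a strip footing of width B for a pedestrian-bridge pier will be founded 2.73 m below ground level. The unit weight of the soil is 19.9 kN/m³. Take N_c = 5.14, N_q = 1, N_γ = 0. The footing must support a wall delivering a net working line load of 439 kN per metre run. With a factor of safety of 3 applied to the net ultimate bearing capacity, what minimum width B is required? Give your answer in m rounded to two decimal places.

Effective surcharge at the founding depth q = γ·D_f = 19.9 × 2.73 = 54.327 kPa.
q_ult = c·N_c + q·N_q
     = 115 × 5.14 + 54.327 × 1
     = 591.1 + 54.327 = 645.43 kPa.
For φ = 0 the ½γBN_γ term vanishes, so q_ult is independent of B. q_net = 645.43 − 54.327 = 591.1 kPa; q_all(net) = 591.1/3 = 197.03 kPa.
Required width B = w / q_all(net) = 439 / 197.03 = 2.228 m.

B = 2.23 m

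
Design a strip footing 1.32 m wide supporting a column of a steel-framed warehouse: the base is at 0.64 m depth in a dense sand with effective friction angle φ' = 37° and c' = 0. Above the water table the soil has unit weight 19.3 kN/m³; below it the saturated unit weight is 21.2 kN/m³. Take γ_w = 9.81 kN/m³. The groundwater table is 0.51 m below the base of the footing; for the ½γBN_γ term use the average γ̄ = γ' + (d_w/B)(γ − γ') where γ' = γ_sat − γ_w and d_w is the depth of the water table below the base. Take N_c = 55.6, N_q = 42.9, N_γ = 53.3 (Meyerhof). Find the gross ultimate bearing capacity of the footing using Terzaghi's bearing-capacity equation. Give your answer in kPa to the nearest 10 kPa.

Effective surcharge at the founding depth q = γ·D_f = 19.3 × 0.64 = 12.352 kPa.
With d_w = 0.51 m < B, γ̄ = 11.39 + (0.51/1.32) × (19.3 − 11.39) = 14.446 kN/m³.
q_ult = q·N_q + 0.5·γ·B·N_γ
     = 12.352 × 42.9 + 0.5 × 14.446 × 1.32 × 53.3
     = 529.9 + 508.19 = 1038.1 kPa.

q_ult ≈ 1040 kPa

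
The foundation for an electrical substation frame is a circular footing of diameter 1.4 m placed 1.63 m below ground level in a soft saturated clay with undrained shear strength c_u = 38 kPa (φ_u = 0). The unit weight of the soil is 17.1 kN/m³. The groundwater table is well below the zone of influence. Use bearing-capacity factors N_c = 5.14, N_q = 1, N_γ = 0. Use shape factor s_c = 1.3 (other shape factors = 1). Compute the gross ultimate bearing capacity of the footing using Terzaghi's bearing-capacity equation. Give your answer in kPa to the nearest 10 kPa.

Overburden at base level: q = 17.1 × 1.63 = 27.873 kPa.
Cohesion term c·N_c·s_c = 38 × 5.14 × 1.3 = 253.92 kPa; surcharge term q·N_q = 27.873 × 1 = 27.873 kPa.
q_ult = 253.92 + 27.873 = 281.79 kPa.

q_ult ≈ 280 kPa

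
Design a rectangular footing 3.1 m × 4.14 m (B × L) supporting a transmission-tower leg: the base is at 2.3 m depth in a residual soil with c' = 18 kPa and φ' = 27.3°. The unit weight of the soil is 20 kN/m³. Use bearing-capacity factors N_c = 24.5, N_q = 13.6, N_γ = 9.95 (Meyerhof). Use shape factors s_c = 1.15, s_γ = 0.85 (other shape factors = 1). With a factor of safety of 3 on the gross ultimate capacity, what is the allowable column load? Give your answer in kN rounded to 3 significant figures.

Overburden at base level: q = 20 × 2.3 = 46 kPa.
Cohesion term c·N_c·s_c = 18 × 24.5 × 1.15 = 507.15 kPa; surcharge term q·N_q = 46 × 13.6 = 625.6 kPa; self-weight term 0.5·γ·B·N_γ·s_γ = 0.5 × 20 × 3.1 × 9.95 × 0.85 = 262.18 kPa.
q_ult = 507.15 + 625.6 + 262.18 = 1394.9 kPa.
Gross allowable pressure q_all = 1394.9 / 3 = 464.98 kPa.
Footing area = 12.834 m², so allowable column load = 464.98 × 12.834 = 5967.5 kN.

P_all ≈ 5970 kN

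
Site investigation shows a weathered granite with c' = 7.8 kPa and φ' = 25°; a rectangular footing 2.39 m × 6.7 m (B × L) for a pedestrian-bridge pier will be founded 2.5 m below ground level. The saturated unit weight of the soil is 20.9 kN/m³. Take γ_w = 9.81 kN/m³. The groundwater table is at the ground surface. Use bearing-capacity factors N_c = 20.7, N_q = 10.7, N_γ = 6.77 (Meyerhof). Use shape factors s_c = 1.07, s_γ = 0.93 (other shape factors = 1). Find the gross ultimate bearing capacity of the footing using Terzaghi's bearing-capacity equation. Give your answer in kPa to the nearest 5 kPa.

q_ult ≈ 555 kPa

γ' = 20.9 − 9.81 = 11.09 kN/m³ (submerged throughout). q = 11.09 × 2.5 = 27.725 kPa; the same γ' applies in the ½γBN_γ term.
c·N_c·s_c = 7.8 × 20.7 × 1.07 = 172.76 kPa
q·N_q = 27.725 × 10.7 = 296.66 kPa
0.5·γ·B·N_γ·s_γ = 0.5 × 11.09 × 2.39 × 6.77 × 0.93 = 83.439 kPa
q_ult = 172.76 + 296.66 + 83.439 = 552.86 kPa.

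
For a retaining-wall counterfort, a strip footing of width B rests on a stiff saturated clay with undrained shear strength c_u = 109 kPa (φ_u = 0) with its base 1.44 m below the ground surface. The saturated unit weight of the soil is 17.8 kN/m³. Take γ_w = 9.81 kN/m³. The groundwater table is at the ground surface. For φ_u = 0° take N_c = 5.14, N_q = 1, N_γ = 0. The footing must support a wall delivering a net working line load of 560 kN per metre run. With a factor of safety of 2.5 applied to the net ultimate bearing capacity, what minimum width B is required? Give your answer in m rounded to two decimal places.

B = 2.50 m

γ' = 17.8 − 9.81 = 7.99 kN/m³ (submerged throughout). q = 7.99 × 1.44 = 11.506 kPa.
c·N_c = 109 × 5.14 = 560.26 kPa
q·N_q = 11.506 × 1 = 11.506 kPa
q_ult = 560.26 + 11.506 = 571.77 kPa.
For φ = 0 the ½γBN_γ term vanishes, so q_ult is independent of B. q_net = 571.77 − 11.506 = 560.26 kPa; q_all(net) = 560.26/2.5 = 224.1 kPa.
Required width B = w / q_all(net) = 560 / 224.1 = 2.499 m.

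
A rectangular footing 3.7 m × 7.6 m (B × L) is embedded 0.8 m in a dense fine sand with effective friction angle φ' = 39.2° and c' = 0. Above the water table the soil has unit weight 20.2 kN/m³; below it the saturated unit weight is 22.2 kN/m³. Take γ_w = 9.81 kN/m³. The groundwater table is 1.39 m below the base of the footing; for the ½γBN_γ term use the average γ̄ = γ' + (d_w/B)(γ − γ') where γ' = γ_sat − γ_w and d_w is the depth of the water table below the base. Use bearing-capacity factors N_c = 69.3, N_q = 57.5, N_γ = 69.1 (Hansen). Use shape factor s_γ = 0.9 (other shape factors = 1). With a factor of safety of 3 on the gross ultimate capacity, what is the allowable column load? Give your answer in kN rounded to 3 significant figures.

P_all ≈ 25200 kN

Effective surcharge at the founding depth q = γ·D_f = 20.2 × 0.8 = 16.16 kPa.
With d_w = 1.39 m < B, γ̄ = 12.39 + (1.39/3.7) × (20.2 − 12.39) = 15.324 kN/m³.
q_ult = q·N_q + 0.5·γ·B·N_γ·s_γ
     = 16.16 × 57.5 + 0.5 × 15.324 × 3.7 × 69.1 × 0.9
     = 929.2 + 1763.1 = 2692.3 kPa.
Gross allowable pressure q_all = 2692.3 / 3 = 897.42 kPa.
Footing area = 28.12 m², so allowable column load = 897.42 × 28.12 = 25235 kN.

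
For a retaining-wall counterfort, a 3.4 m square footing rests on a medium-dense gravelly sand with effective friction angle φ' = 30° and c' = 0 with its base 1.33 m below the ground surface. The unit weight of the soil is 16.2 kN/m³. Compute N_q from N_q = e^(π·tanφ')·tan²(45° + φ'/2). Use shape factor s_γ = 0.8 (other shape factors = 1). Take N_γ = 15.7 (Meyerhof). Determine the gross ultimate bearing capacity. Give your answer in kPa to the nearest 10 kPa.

tan30° = 0.5774, so N_q = e^(π×0.5774)·tan²(60°) = 6.134 × 3.0 = 18.4.
Overburden at base level: q = 16.2 × 1.33 = 21.546 kPa.
Surcharge term q·N_q = 21.546 × 18.401 = 396.47 kPa; self-weight term 0.5·γ·B·N_γ·s_γ = 0.5 × 16.2 × 3.4 × 15.7 × 0.8 = 345.9 kPa.
q_ult = 396.47 + 345.9 = 742.37 kPa.

q_ult ≈ 740 kPa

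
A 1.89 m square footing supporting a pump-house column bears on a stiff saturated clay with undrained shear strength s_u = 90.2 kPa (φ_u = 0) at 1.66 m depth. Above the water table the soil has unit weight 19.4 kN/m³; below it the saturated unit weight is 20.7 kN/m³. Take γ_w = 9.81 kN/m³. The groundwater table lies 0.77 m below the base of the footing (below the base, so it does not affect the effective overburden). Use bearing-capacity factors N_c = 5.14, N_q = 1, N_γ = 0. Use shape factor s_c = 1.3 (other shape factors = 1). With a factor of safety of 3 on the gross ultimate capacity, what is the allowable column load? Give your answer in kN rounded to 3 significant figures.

P_all ≈ 756 kN

Overburden at base level: q = 19.4 × 1.66 = 32.204 kPa.
Cohesion term c·N_c·s_c = 90.2 × 5.14 × 1.3 = 602.72 kPa; surcharge term q·N_q = 32.204 × 1 = 32.204 kPa.
q_ult = 602.72 + 32.204 = 634.92 kPa.
Gross allowable pressure q_all = 634.92 / 3 = 211.64 kPa.
Footing area = 3.5721 m², so allowable column load = 211.64 × 3.5721 = 756 kN.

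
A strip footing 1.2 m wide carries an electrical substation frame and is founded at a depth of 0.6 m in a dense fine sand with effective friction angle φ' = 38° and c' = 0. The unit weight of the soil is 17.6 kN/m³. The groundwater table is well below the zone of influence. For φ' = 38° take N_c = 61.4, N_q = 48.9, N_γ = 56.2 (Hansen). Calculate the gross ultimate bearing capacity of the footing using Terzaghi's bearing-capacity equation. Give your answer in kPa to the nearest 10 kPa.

q = γ·D_f = 17.6 × 0.6 = 10.56 kPa.
q·N_q = 10.56 × 48.9 = 516.38 kPa
0.5·γ·B·N_γ = 0.5 × 17.6 × 1.2 × 56.2 = 593.47 kPa
q_ult = 516.38 + 593.47 = 1109.9 kPa.

q_ult ≈ 1110 kPa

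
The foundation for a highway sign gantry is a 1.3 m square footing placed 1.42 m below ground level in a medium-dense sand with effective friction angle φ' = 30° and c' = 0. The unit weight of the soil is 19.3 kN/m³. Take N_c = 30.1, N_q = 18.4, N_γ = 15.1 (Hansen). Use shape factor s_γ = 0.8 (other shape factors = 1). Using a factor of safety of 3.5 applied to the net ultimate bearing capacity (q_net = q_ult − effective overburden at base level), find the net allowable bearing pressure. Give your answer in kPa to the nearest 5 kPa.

Effective surcharge at the founding depth q = γ·D_f = 19.3 × 1.42 = 27.406 kPa.
q_ult = q·N_q + 0.5·γ·B·N_γ·s_γ
     = 27.406 × 18.4 + 0.5 × 19.3 × 1.3 × 15.1 × 0.8
     = 504.27 + 151.54 = 655.81 kPa.
Net ultimate: q_net = 655.81 − 27.406 = 628.41 kPa.
q_all(net) = 628.41 / 3.5 = 179.55 kPa.

q_all(net) ≈ 180 kPa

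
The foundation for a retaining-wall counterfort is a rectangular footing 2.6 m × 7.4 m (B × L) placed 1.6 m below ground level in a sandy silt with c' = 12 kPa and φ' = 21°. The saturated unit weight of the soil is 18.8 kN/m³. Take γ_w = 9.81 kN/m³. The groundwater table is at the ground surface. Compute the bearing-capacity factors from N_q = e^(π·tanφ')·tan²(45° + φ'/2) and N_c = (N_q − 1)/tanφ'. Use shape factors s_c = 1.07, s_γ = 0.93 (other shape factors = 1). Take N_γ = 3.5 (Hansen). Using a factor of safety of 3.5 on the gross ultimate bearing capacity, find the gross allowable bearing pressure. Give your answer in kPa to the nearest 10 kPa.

N_q = e^(π·tan21°)·tan²(55.5°) = 7.07; N_c = (N_q − 1)/tanφ' = 15.81.
Water table at ground surface, so effective unit weight γ' = 18.8 − 9.81 = 8.99 kN/m³ is used throughout; overburden q = 8.99 × 1.6 = 14.384 kPa; the same γ' applies in the ½γBN_γ term.
Cohesion term c·N_c·s_c = 12 × 15.815 × 1.07 = 203.06 kPa; surcharge term q·N_q = 14.384 × 7.0708 = 101.71 kPa; self-weight term 0.5·γ·B·N_γ·s_γ = 0.5 × 8.99 × 2.6 × 3.5 × 0.93 = 38.041 kPa.
q_ult = 203.06 + 101.71 + 38.041 = 342.81 kPa.
q_all = 342.81 / 3.5 = 97.946 kPa.

q_all ≈ 100 kPa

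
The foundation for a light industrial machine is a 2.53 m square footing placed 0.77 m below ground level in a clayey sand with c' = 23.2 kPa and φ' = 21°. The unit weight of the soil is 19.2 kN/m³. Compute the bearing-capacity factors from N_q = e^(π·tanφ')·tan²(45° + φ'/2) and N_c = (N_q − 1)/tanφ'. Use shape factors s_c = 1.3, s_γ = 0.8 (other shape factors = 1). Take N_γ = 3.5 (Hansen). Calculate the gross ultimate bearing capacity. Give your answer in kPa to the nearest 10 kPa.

q_ult ≈ 650 kPa

tan21° = 0.3839, so N_q = e^(π×0.3839)·tan²(55.5°) = 3.34 × 2.117 = 7.07.
N_c = (7.07 − 1)/tan21° = 15.81.
Effective surcharge at the founding depth q = γ·D_f = 19.2 × 0.77 = 14.784 kPa.
q_ult = c·N_c·s_c + q·N_q + 0.5·γ·B·N_γ·s_γ
     = 23.2 × 15.815 × 1.3 + 14.784 × 7.0708 + 0.5 × 19.2 × 2.53 × 3.5 × 0.8
     = 476.98 + 104.53 + 68.006 = 649.52 kPa.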